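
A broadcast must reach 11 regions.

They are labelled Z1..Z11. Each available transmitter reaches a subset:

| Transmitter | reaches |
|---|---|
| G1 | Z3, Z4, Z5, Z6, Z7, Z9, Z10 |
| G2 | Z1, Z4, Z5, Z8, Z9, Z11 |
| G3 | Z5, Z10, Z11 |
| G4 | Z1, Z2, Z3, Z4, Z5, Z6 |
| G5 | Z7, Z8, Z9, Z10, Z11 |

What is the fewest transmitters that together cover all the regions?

2

Take {G4, G5}. Their union is {Z1, Z2, Z3, Z4, Z5, Z6, Z7, Z8, Z9, Z10, Z11}, which is all 11 regions.
No single transmitter has all 11 regions (the largest, G1, has 7), so 2 is optimal.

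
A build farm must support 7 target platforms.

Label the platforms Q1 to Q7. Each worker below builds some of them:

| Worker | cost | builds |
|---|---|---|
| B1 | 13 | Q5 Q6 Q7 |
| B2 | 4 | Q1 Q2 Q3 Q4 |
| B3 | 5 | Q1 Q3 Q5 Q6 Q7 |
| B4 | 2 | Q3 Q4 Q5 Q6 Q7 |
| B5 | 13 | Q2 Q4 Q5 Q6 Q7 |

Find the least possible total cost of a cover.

B2, B4 together cover every platform (B2 ∪ B4 = {Q1, Q2, Q3, Q4, Q5, Q6, Q7}); total cost 4 + 2 = 6.
No covering selection has total cost below 6.

6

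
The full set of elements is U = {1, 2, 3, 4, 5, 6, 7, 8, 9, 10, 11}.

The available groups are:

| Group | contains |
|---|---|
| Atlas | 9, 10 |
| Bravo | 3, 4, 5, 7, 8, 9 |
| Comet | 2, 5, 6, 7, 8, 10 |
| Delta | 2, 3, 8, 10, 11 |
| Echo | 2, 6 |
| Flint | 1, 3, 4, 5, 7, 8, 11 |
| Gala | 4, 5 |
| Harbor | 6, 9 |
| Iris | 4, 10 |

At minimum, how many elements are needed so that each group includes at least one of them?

3

Take H = {5, 6, 10}. Each listed group contains at least one of these, so H is a hitting set of size 3.
The groups Delta, Gala, Harbor are pairwise disjoint, so any hitting set needs a separate element for each — at least 3. Hence 3 is optimal.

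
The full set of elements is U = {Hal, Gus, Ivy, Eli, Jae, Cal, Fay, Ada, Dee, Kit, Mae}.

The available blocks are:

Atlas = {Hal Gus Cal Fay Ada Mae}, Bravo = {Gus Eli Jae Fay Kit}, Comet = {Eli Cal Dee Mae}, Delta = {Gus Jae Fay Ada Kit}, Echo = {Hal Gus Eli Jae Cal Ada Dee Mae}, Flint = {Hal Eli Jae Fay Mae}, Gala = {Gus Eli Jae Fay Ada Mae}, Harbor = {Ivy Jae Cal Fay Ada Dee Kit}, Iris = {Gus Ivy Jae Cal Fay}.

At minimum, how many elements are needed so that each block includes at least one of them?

2

H = {Jae, Mae} meets every block (each contains at least one member of H), and |H| = 2.
The blocks Comet, Delta are pairwise disjoint, so any hitting set needs a separate element for each — at least 2. Hence 2 is optimal.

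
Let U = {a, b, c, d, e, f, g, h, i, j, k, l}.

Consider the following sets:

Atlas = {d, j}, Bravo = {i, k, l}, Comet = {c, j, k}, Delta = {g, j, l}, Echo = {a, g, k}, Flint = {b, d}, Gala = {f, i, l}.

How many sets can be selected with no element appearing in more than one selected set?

Comet, Flint, Gala are pairwise disjoint (Comet={c,j,k}; Flint={b,d}; Gala={f,i,l}).
Every remaining set overlaps one of these, and no 4 of the listed sets are pairwise disjoint, so 3 is the maximum.

3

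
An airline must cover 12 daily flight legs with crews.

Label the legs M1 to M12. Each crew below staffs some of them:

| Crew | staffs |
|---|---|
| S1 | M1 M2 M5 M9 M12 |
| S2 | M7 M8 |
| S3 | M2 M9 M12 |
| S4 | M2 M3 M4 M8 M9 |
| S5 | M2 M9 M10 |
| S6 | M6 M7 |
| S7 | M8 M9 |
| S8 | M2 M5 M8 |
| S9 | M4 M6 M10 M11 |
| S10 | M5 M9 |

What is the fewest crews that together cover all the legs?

Take {S1, S4, S6, S9}. Their union is {M1, M2, M3, M4, M5, M6, M7, M8, M9, M10, M11, M12}, which is all 12 legs.
Only S4 contains M3, so S4 is forced; the remaining 7 legs need at least 3 more crews (each remaining crew adds at most 3) — so at least 4 crews are needed, and 4 is optimal.

4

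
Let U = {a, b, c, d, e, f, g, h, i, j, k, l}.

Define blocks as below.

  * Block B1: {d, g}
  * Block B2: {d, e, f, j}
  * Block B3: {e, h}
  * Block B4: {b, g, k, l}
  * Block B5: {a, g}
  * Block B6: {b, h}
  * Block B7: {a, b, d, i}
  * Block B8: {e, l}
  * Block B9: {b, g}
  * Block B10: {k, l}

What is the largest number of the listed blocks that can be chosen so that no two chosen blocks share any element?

4

B2, B5, B6, B10 are pairwise disjoint (B2={d,e,f,j}; B5={a,g}; B6={b,h}; B10={k,l}).
Every remaining block overlaps one of these, and no 5 of the listed blocks are pairwise disjoint, so 4 is the maximum.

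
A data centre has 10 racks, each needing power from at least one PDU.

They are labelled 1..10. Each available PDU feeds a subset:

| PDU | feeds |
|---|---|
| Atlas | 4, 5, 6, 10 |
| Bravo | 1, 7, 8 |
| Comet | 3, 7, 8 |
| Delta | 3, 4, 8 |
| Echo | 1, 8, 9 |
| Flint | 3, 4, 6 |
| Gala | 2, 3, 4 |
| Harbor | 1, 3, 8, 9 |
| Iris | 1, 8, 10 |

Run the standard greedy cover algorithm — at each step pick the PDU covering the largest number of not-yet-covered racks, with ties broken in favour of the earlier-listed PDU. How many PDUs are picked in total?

Greedy: pick Atlas (covers 4 new) → pick Harbor (covers 4 new) → pick Bravo (covers 1 new) → pick Gala (covers 1 new). Total picks: 4.

4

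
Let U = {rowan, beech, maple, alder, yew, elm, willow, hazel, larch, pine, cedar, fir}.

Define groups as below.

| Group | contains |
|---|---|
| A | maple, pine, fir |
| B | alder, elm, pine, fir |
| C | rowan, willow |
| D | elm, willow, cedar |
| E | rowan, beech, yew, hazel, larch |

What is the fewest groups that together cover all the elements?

4

A, B, D, and E cover everything between them: the union {rowan, beech, maple, alder, yew, elm, willow, hazel, larch, pine, cedar, fir} is all of U.
No 3 of the 5 groups cover everything (all 10 combinations miss at least one element), so 4 is optimal.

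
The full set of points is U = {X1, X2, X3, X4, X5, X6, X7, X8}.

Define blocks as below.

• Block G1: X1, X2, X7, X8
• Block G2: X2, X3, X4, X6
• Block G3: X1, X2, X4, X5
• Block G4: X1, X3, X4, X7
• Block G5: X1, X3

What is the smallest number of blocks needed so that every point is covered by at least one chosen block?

3

Take {G1, G2, G3}. Their union is {X1, X2, X3, X4, X5, X6, X7, X8}, which is all 8 points.
Only G3 contains X5, so G3 is forced; the remaining 4 points need at least 2 more blocks (each remaining block adds at most 2) — so at least 3 blocks are needed, and 3 is optimal.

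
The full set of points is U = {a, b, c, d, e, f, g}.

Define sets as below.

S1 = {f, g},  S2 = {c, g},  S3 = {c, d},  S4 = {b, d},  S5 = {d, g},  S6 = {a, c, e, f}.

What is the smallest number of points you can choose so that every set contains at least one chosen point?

H = {c, d, f} meets every set (each contains at least one member of H), and |H| = 3.
No choice of 2 points meets every set, so 3 is the minimum.

3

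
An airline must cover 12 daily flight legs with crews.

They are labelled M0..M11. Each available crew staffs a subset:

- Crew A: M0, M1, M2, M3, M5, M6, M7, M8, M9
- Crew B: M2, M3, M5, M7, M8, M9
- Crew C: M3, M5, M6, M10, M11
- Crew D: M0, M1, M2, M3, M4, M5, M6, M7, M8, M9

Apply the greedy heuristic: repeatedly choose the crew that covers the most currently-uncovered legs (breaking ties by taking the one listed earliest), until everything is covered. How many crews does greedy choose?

Greedy: pick D (covers 10 new) → pick C (covers 2 new). Total picks: 2.

2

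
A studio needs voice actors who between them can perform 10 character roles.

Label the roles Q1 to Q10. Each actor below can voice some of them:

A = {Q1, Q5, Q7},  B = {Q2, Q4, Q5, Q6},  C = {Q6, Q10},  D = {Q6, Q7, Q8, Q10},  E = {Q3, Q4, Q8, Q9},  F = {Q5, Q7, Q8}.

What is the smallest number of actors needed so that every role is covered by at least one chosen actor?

A and B and D and E together: A ∪ B ∪ D ∪ E = {Q1, Q2, Q3, Q4, Q5, Q6, Q7, Q8, Q9, Q10} — every role is covered.
No 3 of the 6 actors cover everything (all 20 combinations miss at least one role), so 4 is optimal.

4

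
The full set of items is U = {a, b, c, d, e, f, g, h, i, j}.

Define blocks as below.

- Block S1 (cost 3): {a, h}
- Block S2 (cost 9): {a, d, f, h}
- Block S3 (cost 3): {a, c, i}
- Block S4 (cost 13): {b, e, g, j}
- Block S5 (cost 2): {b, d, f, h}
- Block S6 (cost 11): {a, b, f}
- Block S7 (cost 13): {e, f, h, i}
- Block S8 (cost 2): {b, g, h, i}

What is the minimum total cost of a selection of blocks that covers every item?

S3, S4, S5 together cover every item (S3 ∪ S4 ∪ S5 = {a, b, c, d, e, f, g, h, i, j}); total cost 3 + 13 + 2 = 18.
The greedy pick S5, S3, S8, S4 costs 20; no covering selection beats 18.

18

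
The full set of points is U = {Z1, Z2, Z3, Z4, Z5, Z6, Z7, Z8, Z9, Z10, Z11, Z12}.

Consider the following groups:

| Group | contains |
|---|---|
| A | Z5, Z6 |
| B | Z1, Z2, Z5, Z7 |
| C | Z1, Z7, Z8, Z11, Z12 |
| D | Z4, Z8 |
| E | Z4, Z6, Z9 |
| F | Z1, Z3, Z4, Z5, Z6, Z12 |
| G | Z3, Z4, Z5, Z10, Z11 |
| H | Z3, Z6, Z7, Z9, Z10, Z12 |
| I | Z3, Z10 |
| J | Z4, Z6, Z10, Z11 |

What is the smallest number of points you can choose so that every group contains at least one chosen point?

The 4 points {Z2, Z6, Z8, Z10} hit every group.
No choice of 3 points meets every group, so 4 is the minimum.

4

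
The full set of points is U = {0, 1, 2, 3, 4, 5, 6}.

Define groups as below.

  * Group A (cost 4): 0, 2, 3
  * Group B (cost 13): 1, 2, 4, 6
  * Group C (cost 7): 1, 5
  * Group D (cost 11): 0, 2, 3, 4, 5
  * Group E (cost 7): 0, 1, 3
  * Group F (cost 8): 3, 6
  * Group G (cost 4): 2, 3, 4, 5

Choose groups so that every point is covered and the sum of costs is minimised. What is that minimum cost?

E, F, G together cover every point (E ∪ F ∪ G = {0, 1, 2, 3, 4, 5, 6}); total cost 7 + 8 + 4 = 19.
No covering selection has total cost below 19.

19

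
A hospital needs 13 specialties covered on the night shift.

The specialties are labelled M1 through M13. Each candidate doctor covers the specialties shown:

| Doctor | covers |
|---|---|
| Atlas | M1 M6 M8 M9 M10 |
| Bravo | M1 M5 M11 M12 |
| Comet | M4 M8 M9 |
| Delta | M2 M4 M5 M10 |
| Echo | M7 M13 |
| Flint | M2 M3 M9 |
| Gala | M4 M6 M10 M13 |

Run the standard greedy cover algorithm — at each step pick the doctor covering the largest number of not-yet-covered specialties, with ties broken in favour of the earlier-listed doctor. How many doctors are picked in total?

Greedy: pick Atlas (covers 5 new) → pick Bravo (covers 3 new) → pick Delta (covers 2 new) → pick Echo (covers 2 new) → pick Flint (covers 1 new). Total picks: 5.

5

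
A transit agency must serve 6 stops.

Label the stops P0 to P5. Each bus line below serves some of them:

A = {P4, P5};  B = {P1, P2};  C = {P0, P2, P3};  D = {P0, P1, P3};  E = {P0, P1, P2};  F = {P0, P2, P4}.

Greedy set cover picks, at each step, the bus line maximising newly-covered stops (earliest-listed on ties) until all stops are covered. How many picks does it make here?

3

Greedy: pick C (covers 3 new) → pick A (covers 2 new) → pick B (covers 1 new). Total picks: 3.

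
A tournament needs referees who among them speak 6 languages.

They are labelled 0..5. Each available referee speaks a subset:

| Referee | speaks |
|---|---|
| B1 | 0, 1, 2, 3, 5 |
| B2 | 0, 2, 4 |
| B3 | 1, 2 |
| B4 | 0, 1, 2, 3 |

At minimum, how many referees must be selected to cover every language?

2

Take {B1, B2}. Their union is {0, 1, 2, 3, 4, 5}, which is all 6 languages.
No single referee has all 6 languages (the largest, B1, has 5), so 2 is optimal.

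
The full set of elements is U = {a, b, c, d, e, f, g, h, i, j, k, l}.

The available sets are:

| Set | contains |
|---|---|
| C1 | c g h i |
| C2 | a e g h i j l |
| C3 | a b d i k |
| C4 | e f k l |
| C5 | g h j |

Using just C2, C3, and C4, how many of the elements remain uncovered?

Union of C2, C3, C4 = {a, b, d, e, f, g, h, i, j, k, l}.
Not covered: c — 1 element.

1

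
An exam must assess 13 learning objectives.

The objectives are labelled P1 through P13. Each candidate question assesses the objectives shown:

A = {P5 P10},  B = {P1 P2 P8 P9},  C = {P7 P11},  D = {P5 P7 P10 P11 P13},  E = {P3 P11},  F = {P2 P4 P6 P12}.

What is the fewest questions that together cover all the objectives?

4

Take {B, D, E, F}. Their union is {P1, P2, P3, P4, P5, P6, P7, P8, P9, P10, P11, P12, P13}, which is all 13 objectives.
Only E contains P3, so E is forced; the remaining 11 objectives need at least 3 more questions (each remaining question adds at most 4) — so at least 4 questions are needed, and 4 is optimal.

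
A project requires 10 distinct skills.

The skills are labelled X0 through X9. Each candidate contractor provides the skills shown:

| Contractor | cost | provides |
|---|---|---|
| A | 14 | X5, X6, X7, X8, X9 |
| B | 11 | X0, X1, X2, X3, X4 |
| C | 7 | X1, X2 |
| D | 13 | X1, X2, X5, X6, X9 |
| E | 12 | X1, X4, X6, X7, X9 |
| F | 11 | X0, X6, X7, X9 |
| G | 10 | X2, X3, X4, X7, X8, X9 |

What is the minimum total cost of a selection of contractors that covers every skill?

25

A, B together cover every skill (A ∪ B = {X0, X1, X2, X3, X4, X5, X6, X7, X8, X9}); total cost 14 + 11 = 25.
The greedy pick G, D, B costs 34; no covering selection beats 25.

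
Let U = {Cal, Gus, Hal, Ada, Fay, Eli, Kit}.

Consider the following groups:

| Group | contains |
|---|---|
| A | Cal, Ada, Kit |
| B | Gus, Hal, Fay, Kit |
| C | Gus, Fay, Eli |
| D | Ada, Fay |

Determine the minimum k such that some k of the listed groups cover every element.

A, B, and C cover everything between them: the union {Cal, Gus, Hal, Ada, Fay, Eli, Kit} is all of U.
Only A contains Cal, so A is forced; the remaining 4 elements need at least 2 more groups (each remaining group adds at most 3) — so at least 3 groups are needed, and 3 is optimal.

3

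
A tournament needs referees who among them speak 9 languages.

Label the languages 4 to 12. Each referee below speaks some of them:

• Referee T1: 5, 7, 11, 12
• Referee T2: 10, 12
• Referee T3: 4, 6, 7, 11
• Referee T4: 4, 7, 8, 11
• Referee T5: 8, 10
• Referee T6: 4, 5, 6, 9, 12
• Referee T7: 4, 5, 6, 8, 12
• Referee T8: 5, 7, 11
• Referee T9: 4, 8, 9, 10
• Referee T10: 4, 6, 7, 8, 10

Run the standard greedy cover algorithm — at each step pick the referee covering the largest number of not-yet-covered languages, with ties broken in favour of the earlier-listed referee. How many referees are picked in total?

3

Greedy: pick T6 (covers 5 new) → pick T4 (covers 3 new) → pick T2 (covers 1 new). Total picks: 3.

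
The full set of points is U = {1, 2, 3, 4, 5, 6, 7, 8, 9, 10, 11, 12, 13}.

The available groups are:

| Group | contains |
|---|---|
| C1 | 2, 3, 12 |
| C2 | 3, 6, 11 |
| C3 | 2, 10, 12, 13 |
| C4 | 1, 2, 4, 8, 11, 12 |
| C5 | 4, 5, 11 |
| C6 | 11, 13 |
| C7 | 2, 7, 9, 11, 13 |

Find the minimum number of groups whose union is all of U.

5

Take {C2, C3, C4, C5, C7}. Their union is {1, 2, 3, 4, 5, 6, 7, 8, 9, 10, 11, 12, 13}, which is all 13 points.
No 4 of the 7 groups cover everything (all 35 combinations miss at least one point), so 5 is optimal.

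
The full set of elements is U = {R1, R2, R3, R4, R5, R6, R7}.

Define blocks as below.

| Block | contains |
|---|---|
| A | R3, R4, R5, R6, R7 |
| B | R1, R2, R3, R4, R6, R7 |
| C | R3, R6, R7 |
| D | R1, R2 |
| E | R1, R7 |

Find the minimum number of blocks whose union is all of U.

2

A and B together: A ∪ B = {R1, R2, R3, R4, R5, R6, R7} — every element is covered.
No single block has all 7 elements (the largest, B, has 6), so 2 is optimal.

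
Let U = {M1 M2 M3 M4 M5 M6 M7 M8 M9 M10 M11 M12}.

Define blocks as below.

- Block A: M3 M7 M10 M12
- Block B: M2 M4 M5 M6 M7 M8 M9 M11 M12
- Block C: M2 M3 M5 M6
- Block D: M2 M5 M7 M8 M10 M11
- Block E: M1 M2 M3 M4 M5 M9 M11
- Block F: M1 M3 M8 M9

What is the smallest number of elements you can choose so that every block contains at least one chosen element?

2

H = {M2, M3} meets every block (each contains at least one member of H), and |H| = 2.
No single element lies in every block, so at least 2 are needed and 2 is optimal.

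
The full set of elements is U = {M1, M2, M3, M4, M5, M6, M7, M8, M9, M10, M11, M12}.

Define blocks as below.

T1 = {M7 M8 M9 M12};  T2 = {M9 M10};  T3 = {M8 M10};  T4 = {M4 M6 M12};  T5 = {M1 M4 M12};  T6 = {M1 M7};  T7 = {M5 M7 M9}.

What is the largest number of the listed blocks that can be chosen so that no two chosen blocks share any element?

3

T2, T4, T6 are pairwise disjoint (T2={M9,M10}; T4={M4,M6,M12}; T6={M1,M7}).
Every remaining block overlaps one of these, and no 4 of the listed blocks are pairwise disjoint, so 3 is the maximum.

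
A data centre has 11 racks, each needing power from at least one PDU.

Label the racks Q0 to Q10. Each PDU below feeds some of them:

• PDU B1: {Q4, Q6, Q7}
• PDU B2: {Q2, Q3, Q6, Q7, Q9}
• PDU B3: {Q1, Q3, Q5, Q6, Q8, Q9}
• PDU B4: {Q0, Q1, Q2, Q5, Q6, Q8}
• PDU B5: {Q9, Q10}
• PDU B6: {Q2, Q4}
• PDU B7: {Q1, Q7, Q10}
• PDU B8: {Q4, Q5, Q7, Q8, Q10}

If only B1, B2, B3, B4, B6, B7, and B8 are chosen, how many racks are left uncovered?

0

Union of B1, B2, B3, B4, B6, B7, B8 = {Q0, Q1, Q2, Q3, Q4, Q5, Q6, Q7, Q8, Q9, Q10} — that's every rack, so 0 are uncovered.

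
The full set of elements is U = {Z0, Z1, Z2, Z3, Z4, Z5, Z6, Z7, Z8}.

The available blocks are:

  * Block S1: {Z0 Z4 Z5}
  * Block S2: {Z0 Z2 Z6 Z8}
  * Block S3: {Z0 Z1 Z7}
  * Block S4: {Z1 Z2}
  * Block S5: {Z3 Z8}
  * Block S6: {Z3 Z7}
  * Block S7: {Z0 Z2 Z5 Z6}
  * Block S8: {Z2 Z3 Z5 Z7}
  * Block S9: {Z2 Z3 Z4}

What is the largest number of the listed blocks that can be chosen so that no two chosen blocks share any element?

S1, S4, S5 are pairwise disjoint (S1={Z0,Z4,Z5}; S4={Z1,Z2}; S5={Z3,Z8}).
Every remaining block overlaps one of these, and no 4 of the listed blocks are pairwise disjoint, so 3 is the maximum.

3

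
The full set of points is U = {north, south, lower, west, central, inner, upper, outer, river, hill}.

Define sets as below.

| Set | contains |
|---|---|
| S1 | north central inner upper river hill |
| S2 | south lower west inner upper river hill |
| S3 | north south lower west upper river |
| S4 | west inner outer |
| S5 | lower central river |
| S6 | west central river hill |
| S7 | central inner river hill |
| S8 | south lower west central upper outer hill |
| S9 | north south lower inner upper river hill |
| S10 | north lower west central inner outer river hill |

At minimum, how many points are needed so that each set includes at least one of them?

H = {west, river} meets every set (each contains at least one member of H), and |H| = 2.
The sets S4, S5 are pairwise disjoint, so any hitting set needs a separate point for each — at least 2. Hence 2 is optimal.

2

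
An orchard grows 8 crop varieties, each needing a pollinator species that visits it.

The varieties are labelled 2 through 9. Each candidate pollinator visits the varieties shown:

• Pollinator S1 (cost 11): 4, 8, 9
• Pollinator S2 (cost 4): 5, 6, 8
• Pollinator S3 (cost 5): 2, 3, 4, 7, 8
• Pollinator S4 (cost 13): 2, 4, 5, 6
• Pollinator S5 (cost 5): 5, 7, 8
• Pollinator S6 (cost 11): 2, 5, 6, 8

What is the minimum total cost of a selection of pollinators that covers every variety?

S1, S2, S3 together cover every variety (S1 ∪ S2 ∪ S3 = {2, 3, 4, 5, 6, 7, 8, 9}); total cost 11 + 4 + 5 = 20.
No covering selection has total cost below 20.

20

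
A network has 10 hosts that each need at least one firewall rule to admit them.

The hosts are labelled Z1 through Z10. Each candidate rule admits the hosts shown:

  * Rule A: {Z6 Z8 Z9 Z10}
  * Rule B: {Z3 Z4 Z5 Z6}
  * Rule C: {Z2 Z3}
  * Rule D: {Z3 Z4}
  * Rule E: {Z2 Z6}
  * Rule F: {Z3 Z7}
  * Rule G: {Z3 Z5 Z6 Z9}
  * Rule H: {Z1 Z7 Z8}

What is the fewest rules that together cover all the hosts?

4

A and B and E and H together: A ∪ B ∪ E ∪ H = {Z1, Z2, Z3, Z4, Z5, Z6, Z7, Z8, Z9, Z10} — every host is covered.
No 3 of the 8 rules cover everything (all 56 combinations miss at least one host), so 4 is optimal.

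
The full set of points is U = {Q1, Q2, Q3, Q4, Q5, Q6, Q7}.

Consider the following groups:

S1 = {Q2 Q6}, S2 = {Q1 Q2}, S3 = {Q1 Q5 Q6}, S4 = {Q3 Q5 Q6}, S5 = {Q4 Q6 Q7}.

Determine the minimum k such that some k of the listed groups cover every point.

3

S2, S4, and S5 cover everything between them: the union {Q1, Q2, Q3, Q4, Q5, Q6, Q7} is all of U.
Each group has at most 3 points, and 2·3 = 6 < 7 — so at least 3 groups are needed, and 3 is optimal.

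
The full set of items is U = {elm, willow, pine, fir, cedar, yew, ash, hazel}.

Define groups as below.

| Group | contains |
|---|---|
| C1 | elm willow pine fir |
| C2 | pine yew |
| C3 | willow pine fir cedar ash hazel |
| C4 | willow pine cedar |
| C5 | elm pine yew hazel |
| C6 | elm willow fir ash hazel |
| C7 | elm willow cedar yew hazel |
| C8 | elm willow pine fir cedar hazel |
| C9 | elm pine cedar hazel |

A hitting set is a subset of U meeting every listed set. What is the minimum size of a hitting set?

The 2 items {elm, pine} hit every group.
The groups C2, C6 are pairwise disjoint, so any hitting set needs a separate item for each — at least 2. Hence 2 is optimal.

2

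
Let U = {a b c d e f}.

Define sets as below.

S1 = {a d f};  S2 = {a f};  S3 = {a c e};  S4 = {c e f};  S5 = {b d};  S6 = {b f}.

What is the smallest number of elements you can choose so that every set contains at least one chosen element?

Take H = {a, b, f}. Each listed set contains at least one of these, so H is a hitting set of size 3.
No choice of 2 elements meets every set, so 3 is the minimum.

3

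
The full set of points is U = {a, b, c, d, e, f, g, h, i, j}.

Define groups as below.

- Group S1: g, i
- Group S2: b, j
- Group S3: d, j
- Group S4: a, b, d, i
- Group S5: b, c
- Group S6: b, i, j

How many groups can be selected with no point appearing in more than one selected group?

3

S1, S3, S5 are pairwise disjoint (S1={g,i}; S3={d,j}; S5={b,c}).
Every remaining group overlaps one of these, and no 4 of the listed groups are pairwise disjoint, so 3 is the maximum.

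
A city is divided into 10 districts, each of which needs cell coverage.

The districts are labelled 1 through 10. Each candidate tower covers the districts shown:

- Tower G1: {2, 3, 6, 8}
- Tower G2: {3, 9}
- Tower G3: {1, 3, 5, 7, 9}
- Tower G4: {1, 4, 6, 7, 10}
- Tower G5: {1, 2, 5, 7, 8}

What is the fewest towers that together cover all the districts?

3

G2 and G4 and G5 together: G2 ∪ G4 ∪ G5 = {1, 2, 3, 4, 5, 6, 7, 8, 9, 10} — every district is covered.
Only G4 contains 4, so G4 is forced; the remaining 5 districts need at least 2 more towers (each remaining tower adds at most 3) — so at least 3 towers are needed, and 3 is optimal.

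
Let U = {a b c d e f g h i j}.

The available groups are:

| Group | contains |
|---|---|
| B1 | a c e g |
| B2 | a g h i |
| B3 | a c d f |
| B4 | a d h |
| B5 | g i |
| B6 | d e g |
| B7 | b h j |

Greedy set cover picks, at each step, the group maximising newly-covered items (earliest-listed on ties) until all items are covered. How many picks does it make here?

4

Greedy: pick B1 (covers 4 new) → pick B7 (covers 3 new) → pick B3 (covers 2 new) → pick B2 (covers 1 new). Total picks: 4.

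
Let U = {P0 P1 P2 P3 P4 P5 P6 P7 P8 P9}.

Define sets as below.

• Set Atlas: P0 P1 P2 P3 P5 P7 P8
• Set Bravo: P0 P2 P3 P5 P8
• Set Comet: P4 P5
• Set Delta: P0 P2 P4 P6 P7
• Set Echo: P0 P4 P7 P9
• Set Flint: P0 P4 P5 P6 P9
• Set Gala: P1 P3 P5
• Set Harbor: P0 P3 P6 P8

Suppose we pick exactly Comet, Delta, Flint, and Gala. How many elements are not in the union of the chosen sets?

1

Union of Comet, Delta, Flint, Gala = {P0, P1, P2, P3, P4, P5, P6, P7, P9}.
Not covered: P8 — 1 element.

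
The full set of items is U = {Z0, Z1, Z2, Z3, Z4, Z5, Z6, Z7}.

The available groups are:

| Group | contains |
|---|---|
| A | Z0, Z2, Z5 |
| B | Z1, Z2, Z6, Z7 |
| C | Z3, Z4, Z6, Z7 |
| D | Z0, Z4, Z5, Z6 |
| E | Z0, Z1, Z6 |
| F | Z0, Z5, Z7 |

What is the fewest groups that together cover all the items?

3

B, C, and D cover everything between them: the union {Z0, Z1, Z2, Z3, Z4, Z5, Z6, Z7} is all of U.
Only C contains Z3, so C is forced; the remaining 4 items need at least 2 more groups (each remaining group adds at most 3) — so at least 3 groups are needed, and 3 is optimal.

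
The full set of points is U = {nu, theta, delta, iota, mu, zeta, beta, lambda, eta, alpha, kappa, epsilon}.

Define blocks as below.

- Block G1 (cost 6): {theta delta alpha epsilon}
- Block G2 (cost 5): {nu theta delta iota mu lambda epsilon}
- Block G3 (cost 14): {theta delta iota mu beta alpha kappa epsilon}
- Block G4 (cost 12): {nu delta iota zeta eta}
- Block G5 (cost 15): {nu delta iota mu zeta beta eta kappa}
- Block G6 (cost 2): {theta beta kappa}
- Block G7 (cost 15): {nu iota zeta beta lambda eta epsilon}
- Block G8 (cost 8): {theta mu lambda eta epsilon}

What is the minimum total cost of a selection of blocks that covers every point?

25

G1, G2, G4, G6 together cover every point (G1 ∪ G2 ∪ G4 ∪ G6 = {nu, theta, delta, iota, mu, zeta, beta, lambda, eta, alpha, kappa, epsilon}); total cost 6 + 5 + 12 + 2 = 25.
No covering selection has total cost below 25.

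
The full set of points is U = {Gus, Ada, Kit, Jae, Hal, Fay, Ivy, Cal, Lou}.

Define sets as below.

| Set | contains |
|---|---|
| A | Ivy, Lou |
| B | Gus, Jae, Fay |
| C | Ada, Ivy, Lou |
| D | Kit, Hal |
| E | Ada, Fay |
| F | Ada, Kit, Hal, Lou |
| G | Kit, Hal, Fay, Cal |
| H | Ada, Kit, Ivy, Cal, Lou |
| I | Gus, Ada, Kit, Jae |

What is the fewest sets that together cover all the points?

B, C, and G cover everything between them: the union {Gus, Ada, Kit, Jae, Hal, Fay, Ivy, Cal, Lou} is all of U.
No 2 of the 9 sets cover everything (all 36 combinations miss at least one point), so 3 is optimal.

3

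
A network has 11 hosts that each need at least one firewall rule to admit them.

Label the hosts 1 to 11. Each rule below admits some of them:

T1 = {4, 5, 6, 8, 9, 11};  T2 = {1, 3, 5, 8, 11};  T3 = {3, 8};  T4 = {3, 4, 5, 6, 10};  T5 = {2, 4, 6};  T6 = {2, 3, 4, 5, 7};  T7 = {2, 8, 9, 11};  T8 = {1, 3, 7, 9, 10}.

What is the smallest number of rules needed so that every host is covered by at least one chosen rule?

Take {T1, T5, T8}. Their union is {1, 2, 3, 4, 5, 6, 7, 8, 9, 10, 11}, which is all 11 hosts.
No 2 of the 8 rules cover everything (all 28 combinations miss at least one host), so 3 is optimal.

3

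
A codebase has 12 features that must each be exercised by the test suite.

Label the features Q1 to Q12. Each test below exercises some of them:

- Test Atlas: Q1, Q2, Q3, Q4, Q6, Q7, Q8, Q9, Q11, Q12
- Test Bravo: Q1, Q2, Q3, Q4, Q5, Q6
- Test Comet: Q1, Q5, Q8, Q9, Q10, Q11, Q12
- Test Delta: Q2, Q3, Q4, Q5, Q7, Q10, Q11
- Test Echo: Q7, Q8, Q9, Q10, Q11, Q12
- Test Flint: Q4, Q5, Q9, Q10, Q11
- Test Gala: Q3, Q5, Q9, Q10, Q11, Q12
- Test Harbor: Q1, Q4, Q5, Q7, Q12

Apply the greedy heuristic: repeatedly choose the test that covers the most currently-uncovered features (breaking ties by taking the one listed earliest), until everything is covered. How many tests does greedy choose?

2

Greedy: pick Atlas (covers 10 new) → pick Comet (covers 2 new). Total picks: 2.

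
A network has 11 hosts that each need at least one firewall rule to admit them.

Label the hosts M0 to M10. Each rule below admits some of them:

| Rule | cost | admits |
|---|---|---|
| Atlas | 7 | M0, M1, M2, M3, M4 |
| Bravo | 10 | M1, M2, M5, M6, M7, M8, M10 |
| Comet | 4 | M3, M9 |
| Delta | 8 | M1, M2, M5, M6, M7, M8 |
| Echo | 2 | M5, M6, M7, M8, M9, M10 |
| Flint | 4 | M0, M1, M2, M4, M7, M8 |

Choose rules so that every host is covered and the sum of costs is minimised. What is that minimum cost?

9

Atlas, Echo together cover every host (Atlas ∪ Echo = {M0, M1, M2, M3, M4, M5, M6, M7, M8, M9, M10}); total cost 7 + 2 = 9.
The greedy pick Echo, Flint, Comet costs 10; no covering selection beats 9.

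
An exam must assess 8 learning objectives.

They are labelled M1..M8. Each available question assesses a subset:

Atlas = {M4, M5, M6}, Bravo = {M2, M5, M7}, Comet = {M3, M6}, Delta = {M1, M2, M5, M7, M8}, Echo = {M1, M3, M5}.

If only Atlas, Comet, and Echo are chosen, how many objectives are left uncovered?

Union of Atlas, Comet, Echo = {M1, M3, M4, M5, M6}.
Not covered: M2, M7, M8 — 3 objectives.

3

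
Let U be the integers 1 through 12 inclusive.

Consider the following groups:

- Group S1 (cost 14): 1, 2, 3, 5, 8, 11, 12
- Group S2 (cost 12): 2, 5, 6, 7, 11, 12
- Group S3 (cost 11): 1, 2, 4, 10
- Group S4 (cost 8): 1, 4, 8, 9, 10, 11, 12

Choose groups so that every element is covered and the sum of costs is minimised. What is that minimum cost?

34

S1, S2, S4 together cover every element (S1 ∪ S2 ∪ S4 = {1, 2, 3, 4, 5, 6, 7, 8, 9, 10, 11, 12}); total cost 14 + 12 + 8 = 34.
No covering selection has total cost below 34.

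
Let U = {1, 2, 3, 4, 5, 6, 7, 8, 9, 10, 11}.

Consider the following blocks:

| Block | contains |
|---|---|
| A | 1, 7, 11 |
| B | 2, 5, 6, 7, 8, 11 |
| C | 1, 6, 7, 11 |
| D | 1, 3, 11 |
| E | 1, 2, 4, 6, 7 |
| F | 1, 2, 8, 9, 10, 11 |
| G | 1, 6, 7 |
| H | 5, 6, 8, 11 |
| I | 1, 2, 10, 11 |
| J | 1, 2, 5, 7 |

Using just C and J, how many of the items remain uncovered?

Union of C, J = {1, 2, 5, 6, 7, 11}.
Not covered: 3, 4, 8, 9, 10 — 5 items.

5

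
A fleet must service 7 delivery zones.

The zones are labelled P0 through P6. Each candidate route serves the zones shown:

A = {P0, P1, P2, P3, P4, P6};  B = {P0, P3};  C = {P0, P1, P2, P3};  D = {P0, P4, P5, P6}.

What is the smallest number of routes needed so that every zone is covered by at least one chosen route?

2

C and D together: C ∪ D = {P0, P1, P2, P3, P4, P5, P6} — every zone is covered.
No single route has all 7 zones (the largest, A, has 6), so 2 is optimal.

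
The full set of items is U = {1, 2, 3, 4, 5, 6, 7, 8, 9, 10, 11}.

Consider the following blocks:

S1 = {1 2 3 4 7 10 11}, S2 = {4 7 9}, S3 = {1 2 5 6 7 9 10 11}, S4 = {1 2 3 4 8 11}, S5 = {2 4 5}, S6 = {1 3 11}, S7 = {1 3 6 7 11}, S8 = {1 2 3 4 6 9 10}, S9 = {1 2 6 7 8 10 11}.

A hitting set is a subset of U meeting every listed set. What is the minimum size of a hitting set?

2

Take H = {4, 11}. Each listed block contains at least one of these, so H is a hitting set of size 2.
The blocks S5, S7 are pairwise disjoint, so any hitting set needs a separate item for each — at least 2. Hence 2 is optimal.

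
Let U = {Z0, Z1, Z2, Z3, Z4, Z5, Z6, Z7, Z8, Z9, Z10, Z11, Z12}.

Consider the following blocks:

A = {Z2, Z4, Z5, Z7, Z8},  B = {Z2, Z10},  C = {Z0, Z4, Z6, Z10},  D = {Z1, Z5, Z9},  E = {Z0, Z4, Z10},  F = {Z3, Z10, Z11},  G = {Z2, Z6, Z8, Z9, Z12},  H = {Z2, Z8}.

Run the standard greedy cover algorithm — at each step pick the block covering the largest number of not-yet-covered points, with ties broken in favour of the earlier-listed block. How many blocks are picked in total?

5

Greedy: pick A (covers 5 new) → pick C (covers 3 new) → pick D (covers 2 new) → pick F (covers 2 new) → pick G (covers 1 new). Total picks: 5.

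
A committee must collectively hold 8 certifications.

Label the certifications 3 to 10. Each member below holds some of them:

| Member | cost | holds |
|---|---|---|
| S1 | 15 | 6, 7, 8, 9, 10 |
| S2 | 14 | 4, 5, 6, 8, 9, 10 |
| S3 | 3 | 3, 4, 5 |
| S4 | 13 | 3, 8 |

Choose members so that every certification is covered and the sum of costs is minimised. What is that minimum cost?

18

S1, S3 together cover every certification (S1 ∪ S3 = {3, 4, 5, 6, 7, 8, 9, 10}); total cost 15 + 3 = 18.
No covering selection has total cost below 18.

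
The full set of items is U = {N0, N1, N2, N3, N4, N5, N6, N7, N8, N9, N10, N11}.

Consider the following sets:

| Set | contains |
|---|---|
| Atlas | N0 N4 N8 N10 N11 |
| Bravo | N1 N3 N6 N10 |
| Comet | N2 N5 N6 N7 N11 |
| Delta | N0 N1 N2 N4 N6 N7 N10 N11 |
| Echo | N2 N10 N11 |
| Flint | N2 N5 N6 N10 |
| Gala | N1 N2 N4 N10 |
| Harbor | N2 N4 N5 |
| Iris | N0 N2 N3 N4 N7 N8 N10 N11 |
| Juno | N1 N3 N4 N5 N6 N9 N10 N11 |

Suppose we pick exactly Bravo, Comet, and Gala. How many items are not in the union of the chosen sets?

Union of Bravo, Comet, Gala = {N1, N2, N3, N4, N5, N6, N7, N10, N11}.
Not covered: N0, N8, N9 — 3 items.

3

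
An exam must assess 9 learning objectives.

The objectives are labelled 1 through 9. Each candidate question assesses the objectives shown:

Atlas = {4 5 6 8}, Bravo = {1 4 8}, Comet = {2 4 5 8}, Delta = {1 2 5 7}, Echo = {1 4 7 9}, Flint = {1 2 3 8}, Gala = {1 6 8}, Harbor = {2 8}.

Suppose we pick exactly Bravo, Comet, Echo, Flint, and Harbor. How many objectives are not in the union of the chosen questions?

Union of Bravo, Comet, Echo, Flint, Harbor = {1, 2, 3, 4, 5, 7, 8, 9}.
Not covered: 6 — 1 objective.

1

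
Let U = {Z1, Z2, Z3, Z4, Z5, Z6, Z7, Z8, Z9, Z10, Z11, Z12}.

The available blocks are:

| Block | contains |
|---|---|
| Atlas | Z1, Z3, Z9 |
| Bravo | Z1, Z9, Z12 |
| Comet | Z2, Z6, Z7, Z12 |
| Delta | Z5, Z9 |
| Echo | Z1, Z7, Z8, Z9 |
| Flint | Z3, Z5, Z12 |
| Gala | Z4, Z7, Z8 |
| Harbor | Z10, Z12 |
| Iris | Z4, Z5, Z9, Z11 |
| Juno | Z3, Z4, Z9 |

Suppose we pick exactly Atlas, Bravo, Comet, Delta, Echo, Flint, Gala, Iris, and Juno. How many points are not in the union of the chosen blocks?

1

Union of Atlas, Bravo, Comet, Delta, Echo, Flint, Gala, Iris, Juno = {Z1, Z2, Z3, Z4, Z5, Z6, Z7, Z8, Z9, Z11, Z12}.
Not covered: Z10 — 1 point.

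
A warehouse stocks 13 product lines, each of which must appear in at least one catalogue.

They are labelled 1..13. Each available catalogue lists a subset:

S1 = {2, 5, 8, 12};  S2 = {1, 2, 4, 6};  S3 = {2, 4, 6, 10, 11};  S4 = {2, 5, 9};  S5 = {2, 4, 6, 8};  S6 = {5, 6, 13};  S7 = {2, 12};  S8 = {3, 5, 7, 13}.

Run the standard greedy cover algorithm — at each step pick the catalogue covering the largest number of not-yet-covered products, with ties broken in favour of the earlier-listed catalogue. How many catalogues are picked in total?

5

Greedy: pick S3 (covers 5 new) → pick S8 (covers 4 new) → pick S1 (covers 2 new) → pick S2 (covers 1 new) → pick S4 (covers 1 new). Total picks: 5.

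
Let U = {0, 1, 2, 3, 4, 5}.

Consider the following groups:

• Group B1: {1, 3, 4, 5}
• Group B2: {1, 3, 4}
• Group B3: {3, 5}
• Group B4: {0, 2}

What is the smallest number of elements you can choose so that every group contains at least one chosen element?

2

The 2 elements {0, 3} hit every group.
The groups B2, B4 are pairwise disjoint, so any hitting set needs a separate element for each — at least 2. Hence 2 is optimal.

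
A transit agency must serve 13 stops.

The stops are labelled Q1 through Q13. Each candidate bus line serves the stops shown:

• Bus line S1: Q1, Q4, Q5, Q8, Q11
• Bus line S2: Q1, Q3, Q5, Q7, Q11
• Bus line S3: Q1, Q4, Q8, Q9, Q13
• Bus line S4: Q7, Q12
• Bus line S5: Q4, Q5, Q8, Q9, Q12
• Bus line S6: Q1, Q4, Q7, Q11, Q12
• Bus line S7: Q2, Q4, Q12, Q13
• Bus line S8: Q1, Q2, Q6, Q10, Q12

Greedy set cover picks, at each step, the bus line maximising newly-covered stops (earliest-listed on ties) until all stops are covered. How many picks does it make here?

Greedy: pick S1 (covers 5 new) → pick S8 (covers 4 new) → pick S2 (covers 2 new) → pick S3 (covers 2 new). Total picks: 4.
(The true minimum cover uses only 3 bus lines, so greedy is not optimal here.)

4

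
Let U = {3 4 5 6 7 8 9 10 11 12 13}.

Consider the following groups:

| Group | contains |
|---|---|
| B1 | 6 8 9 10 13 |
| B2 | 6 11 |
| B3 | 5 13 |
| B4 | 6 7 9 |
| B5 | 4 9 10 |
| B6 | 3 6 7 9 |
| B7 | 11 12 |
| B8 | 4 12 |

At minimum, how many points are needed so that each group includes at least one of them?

Take H = {4, 7, 11, 13}. Each listed group contains at least one of these, so H is a hitting set of size 4.
No choice of 3 points meets every group, so 4 is the minimum.

4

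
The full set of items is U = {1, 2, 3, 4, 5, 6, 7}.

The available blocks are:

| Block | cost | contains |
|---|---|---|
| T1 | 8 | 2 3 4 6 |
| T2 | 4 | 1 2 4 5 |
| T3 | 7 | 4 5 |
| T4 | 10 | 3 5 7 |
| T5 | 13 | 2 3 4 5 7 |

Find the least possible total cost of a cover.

22

T1, T2, T4 together cover every item (T1 ∪ T2 ∪ T4 = {1, 2, 3, 4, 5, 6, 7}); total cost 8 + 4 + 10 = 22.
No covering selection has total cost below 22.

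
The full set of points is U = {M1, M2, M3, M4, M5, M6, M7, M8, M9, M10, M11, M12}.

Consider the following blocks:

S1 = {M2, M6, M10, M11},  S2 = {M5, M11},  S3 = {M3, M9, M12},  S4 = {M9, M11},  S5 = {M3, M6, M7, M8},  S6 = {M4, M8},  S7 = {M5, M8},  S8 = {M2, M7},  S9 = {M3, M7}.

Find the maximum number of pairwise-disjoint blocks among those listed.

4

S2, S3, S6, S8 are pairwise disjoint (S2={M5,M11}; S3={M3,M9,M12}; S6={M4,M8}; S8={M2,M7}).
Every remaining block overlaps one of these, and no 5 of the listed blocks are pairwise disjoint, so 4 is the maximum.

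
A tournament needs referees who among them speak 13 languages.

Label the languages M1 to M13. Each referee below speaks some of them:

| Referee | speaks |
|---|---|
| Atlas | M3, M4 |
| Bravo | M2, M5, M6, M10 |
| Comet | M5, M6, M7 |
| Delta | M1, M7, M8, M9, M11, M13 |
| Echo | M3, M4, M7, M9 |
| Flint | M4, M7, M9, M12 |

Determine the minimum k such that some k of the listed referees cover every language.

4

Atlas and Bravo and Delta and Flint together: Atlas ∪ Bravo ∪ Delta ∪ Flint = {M1, M2, M3, M4, M5, M6, M7, M8, M9, M10, M11, M12, M13} — every language is covered.
Only Flint contains M12, so Flint is forced; the remaining 9 languages need at least 3 more referees (each remaining referee adds at most 4) — so at least 4 referees are needed, and 4 is optimal.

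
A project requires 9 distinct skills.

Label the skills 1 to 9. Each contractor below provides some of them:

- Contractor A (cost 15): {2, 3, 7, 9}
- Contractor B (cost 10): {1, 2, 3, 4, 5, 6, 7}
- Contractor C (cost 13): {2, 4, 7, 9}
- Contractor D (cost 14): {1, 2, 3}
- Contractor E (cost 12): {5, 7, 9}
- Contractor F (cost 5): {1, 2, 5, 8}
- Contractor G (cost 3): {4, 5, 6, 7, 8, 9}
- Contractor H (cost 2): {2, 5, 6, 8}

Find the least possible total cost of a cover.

B, G together cover every skill (B ∪ G = {1, 2, 3, 4, 5, 6, 7, 8, 9}); total cost 10 + 3 = 13.
The greedy pick G, H, B costs 15; no covering selection beats 13.

13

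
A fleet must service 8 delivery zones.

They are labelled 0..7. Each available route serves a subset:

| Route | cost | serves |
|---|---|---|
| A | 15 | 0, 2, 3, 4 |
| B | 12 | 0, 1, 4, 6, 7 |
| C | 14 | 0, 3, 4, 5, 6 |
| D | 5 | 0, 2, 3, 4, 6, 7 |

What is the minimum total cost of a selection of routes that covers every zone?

31

B, C, D together cover every zone (B ∪ C ∪ D = {0, 1, 2, 3, 4, 5, 6, 7}); total cost 12 + 14 + 5 = 31.
No covering selection has total cost below 31.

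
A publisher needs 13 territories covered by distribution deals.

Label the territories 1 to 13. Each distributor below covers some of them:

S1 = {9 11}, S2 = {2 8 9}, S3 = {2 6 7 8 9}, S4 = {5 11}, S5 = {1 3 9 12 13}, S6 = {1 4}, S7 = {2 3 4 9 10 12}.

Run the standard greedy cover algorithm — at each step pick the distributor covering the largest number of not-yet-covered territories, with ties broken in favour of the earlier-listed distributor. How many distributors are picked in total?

4

Greedy: pick S7 (covers 6 new) → pick S3 (covers 3 new) → pick S4 (covers 2 new) → pick S5 (covers 2 new). Total picks: 4.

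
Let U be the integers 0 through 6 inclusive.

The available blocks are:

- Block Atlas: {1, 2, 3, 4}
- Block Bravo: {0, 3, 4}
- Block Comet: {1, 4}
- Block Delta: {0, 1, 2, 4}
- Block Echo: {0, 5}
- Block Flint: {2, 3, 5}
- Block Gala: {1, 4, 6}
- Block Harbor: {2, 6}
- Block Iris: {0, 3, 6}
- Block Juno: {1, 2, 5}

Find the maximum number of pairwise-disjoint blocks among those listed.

3

Comet, Echo, Harbor are pairwise disjoint (Comet={1,4}; Echo={0,5}; Harbor={2,6}).
Every remaining block overlaps one of these, and no 4 of the listed blocks are pairwise disjoint, so 3 is the maximum.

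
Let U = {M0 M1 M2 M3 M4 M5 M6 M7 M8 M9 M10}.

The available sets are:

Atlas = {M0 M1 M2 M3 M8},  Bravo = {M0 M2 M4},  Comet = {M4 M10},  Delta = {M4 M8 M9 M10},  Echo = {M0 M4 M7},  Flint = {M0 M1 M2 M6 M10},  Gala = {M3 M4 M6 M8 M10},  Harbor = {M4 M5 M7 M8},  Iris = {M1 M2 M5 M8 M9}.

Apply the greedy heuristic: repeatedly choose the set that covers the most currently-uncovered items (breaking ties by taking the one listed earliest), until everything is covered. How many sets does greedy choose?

4

Greedy: pick Atlas (covers 5 new) → pick Delta (covers 3 new) → pick Harbor (covers 2 new) → pick Flint (covers 1 new). Total picks: 4.
(The true minimum cover uses only 3 sets, so greedy is not optimal here.)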